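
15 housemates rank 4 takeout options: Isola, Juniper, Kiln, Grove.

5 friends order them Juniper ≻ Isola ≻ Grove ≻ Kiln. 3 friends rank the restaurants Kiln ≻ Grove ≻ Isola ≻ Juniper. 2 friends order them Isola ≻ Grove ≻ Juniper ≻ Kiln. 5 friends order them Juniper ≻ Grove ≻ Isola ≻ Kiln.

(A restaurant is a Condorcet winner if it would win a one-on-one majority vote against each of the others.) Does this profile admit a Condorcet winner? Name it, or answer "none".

Juniper

Head-to-head results (15 friends):
Isola vs Juniper: Juniper, 10–5.
Isola–Kiln: Isola 12–3.
Isola–Grove: Grove 8–7.
Juniper vs Kiln: Juniper wins 12–3.
Juniper vs Grove: Juniper wins 10–5.
Kiln vs Grove: Grove, 12–3.
Only Juniper has no losses; Juniper is the Condorcet winner.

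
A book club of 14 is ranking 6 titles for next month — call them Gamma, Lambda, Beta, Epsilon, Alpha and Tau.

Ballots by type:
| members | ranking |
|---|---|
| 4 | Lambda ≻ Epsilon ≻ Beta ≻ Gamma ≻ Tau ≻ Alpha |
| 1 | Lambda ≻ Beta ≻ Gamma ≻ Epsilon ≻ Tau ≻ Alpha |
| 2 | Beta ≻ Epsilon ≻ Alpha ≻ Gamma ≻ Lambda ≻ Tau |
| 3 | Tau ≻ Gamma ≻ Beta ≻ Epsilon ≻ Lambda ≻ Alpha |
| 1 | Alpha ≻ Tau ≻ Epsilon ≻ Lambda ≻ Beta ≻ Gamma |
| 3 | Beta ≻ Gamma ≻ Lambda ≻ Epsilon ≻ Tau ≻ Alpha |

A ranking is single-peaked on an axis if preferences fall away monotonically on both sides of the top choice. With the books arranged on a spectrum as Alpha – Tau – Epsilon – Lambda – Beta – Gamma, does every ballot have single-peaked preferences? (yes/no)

Axis positions: Alpha=1, Tau=2, Epsilon=3, Lambda=4, Beta=5, Gamma=6.
Type 1 (peak Lambda at position 4): ranking walks positions 4-3-5-6-2-1, expanding outward from the peak — single-peaked.
Type 2 (peak Lambda at position 4): ranking walks positions 4-5-6-3-2-1, expanding outward from the peak — single-peaked.
Type 3: ranking walks positions 5-3-1-6-4-2; Epsilon is ranked above Lambda even though Lambda lies between Epsilon and the peak Beta on the axis — preferences dip and rise again. Not single-peaked.
Type 4: ranking walks positions 2-6-5-3-4-1; Gamma is ranked above Epsilon even though Epsilon lies between Gamma and the peak Tau on the axis — preferences dip and rise again. Not single-peaked.
Type 5 (peak Alpha at position 1): ranking walks positions 1-2-3-4-5-6, expanding outward from the peak — single-peaked.
Type 6 (peak Beta at position 5): ranking walks positions 5-6-4-3-2-1, expanding outward from the peak — single-peaked.
Type 3 violates single-peakedness, so the profile is not single-peaked on this axis.

no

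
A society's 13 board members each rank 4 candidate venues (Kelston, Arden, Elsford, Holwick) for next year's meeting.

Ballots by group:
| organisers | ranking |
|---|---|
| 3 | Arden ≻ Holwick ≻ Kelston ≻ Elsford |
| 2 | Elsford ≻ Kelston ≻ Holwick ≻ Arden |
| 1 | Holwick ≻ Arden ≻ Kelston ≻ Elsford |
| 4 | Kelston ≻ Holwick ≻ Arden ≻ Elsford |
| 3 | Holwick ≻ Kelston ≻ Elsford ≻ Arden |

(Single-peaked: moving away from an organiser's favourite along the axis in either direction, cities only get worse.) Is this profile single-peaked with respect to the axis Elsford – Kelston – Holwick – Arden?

Axis positions: Elsford=1, Kelston=2, Holwick=3, Arden=4.
Group 1 (peak Arden at position 4): ranking walks positions 4-3-2-1, expanding outward from the peak — single-peaked.
Group 2 (peak Elsford at position 1): ranking walks positions 1-2-3-4, expanding outward from the peak — single-peaked.
Group 3 (peak Holwick at position 3): ranking walks positions 3-4-2-1, expanding outward from the peak — single-peaked.
Group 4 (peak Kelston at position 2): ranking walks positions 2-3-4-1, expanding outward from the peak — single-peaked.
Group 5 (peak Holwick at position 3): ranking walks positions 3-2-1-4, expanding outward from the peak — single-peaked.
Every ranking is single-peaked on this axis.

yes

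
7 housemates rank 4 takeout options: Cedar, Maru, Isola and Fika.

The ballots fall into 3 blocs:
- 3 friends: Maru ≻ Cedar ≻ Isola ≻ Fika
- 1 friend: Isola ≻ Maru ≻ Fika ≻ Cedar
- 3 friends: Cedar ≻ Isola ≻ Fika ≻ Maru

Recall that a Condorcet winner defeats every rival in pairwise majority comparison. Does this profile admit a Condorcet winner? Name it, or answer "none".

none

Pairwise majorities:
Cedar–Maru: Maru 4–3.
Cedar vs Isola: 3+3 = 6 for Cedar, 1 for Isola — Cedar by 6–1.
Cedar vs Fika: Cedar wins 6–1.
Maru vs Isola: Maru preferred on 3 ballots; Isola wins 4–3.
Maru vs Fika: 3+1 = 4 for Maru, 3 for Fika — Maru by 4–3.
Isola vs Fika: 7 to 0, Isola.
No restaurant is unbeaten: Cedar loses to Maru; Maru loses to Isola; Isola loses to Cedar; Fika loses to Cedar. In particular Cedar > Isola > Maru > Cedar is a majority cycle — no Condorcet winner exists.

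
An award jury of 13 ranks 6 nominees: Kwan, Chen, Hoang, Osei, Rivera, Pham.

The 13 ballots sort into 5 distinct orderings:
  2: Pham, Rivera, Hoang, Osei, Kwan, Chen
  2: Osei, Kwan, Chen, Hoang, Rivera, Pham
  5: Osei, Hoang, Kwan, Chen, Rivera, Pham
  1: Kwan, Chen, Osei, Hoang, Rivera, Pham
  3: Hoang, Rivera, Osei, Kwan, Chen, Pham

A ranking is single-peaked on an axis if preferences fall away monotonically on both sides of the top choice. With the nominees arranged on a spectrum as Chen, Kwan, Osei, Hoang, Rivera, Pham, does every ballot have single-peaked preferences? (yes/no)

Axis positions: Chen=1, Kwan=2, Osei=3, Hoang=4, Rivera=5, Pham=6.
Cluster 1 (peak Pham at position 6): ranking walks positions 6-5-4-3-2-1, expanding outward from the peak — single-peaked.
Cluster 2 (peak Osei at position 3): ranking walks positions 3-2-1-4-5-6, expanding outward from the peak — single-peaked.
Cluster 3 (peak Osei at position 3): ranking walks positions 3-4-2-1-5-6, expanding outward from the peak — single-peaked.
Cluster 4 (peak Kwan at position 2): ranking walks positions 2-1-3-4-5-6, expanding outward from the peak — single-peaked.
Cluster 5 (peak Hoang at position 4): ranking walks positions 4-5-3-2-1-6, expanding outward from the peak — single-peaked.
Every ranking is single-peaked on this axis.

yes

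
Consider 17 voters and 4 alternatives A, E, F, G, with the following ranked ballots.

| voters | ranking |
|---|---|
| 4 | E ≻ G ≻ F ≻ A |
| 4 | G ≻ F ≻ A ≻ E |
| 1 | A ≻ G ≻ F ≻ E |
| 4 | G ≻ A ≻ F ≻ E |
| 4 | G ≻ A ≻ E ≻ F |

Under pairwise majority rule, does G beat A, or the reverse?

G

Ballots ranking G above A: 4 + 4 + 4 + 4 = 16.
Ballots ranking A above G: 17 − 16 = 1.
G wins the head-to-head 16–1.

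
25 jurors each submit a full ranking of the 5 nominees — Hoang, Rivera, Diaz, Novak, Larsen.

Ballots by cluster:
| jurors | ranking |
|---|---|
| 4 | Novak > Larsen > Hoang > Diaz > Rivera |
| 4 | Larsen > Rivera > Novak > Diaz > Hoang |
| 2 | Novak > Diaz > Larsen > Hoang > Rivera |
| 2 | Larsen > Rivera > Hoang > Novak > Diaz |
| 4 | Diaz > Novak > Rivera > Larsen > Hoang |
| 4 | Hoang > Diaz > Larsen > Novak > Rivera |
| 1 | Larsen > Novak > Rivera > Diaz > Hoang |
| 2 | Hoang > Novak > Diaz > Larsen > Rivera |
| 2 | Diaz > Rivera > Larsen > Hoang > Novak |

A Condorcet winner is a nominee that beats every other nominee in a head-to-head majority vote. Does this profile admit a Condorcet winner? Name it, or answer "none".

none

Pairwise majorities:
Hoang–Rivera: Rivera 13–12.
Hoang vs Diaz: Diaz, 13–12.
Hoang vs Novak: 2+4+2+2 = 10 for Hoang, 15 for Novak — Novak by 15–10.
Hoang vs Larsen: 6 to 19, Larsen.
Rivera–Diaz: Diaz 18–7.
Rivera vs Novak: Rivera preferred on 4+2+2 = 8 ballots; Novak wins 17–8.
Rivera vs Larsen: 6 to 19, Larsen.
Diaz vs Novak: Novak, 15–10.
Diaz vs Larsen: Diaz, 14–11.
Novak vs Larsen: Larsen, 13–12.
No nominee is unbeaten: Hoang loses to Rivera; Rivera loses to Diaz; Diaz loses to Novak; Novak loses to Larsen; Larsen loses to Diaz. In particular Diaz → Larsen → Novak → Diaz is a majority cycle — no Condorcet winner exists.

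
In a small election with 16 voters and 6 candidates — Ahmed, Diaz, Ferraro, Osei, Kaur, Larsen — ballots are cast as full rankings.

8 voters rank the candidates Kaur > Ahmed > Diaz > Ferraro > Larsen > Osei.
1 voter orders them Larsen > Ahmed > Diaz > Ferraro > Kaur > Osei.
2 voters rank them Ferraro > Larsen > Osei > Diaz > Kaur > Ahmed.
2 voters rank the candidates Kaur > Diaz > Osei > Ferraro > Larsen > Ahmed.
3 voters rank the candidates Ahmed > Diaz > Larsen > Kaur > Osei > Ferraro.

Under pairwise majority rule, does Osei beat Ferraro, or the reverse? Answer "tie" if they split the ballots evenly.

Ferraro

Ballots ranking Osei above Ferraro: 2 + 3 = 5.
Ballots ranking Ferraro above Osei: 16 − 5 = 11.
Ferraro wins the head-to-head 11–5.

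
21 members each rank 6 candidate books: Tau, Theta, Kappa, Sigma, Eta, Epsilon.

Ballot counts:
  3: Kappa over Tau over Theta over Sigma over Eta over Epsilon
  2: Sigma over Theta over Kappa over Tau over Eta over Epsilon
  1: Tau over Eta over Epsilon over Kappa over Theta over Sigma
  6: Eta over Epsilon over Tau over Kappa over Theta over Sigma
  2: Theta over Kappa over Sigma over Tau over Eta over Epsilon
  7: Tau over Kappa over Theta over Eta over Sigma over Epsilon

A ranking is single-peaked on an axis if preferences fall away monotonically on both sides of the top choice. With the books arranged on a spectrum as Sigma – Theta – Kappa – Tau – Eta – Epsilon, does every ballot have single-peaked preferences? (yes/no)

yes

Axis positions: Sigma=1, Theta=2, Kappa=3, Tau=4, Eta=5, Epsilon=6.
Cluster 1 (peak Kappa at position 3): ranking walks positions 3-4-2-1-5-6, expanding outward from the peak — single-peaked.
Cluster 2 (peak Sigma at position 1): ranking walks positions 1-2-3-4-5-6, expanding outward from the peak — single-peaked.
Cluster 3 (peak Tau at position 4): ranking walks positions 4-5-6-3-2-1, expanding outward from the peak — single-peaked.
Cluster 4 (peak Eta at position 5): ranking walks positions 5-6-4-3-2-1, expanding outward from the peak — single-peaked.
Cluster 5 (peak Theta at position 2): ranking walks positions 2-3-1-4-5-6, expanding outward from the peak — single-peaked.
Cluster 6 (peak Tau at position 4): ranking walks positions 4-3-2-5-1-6, expanding outward from the peak — single-peaked.
Every ranking is single-peaked on this axis.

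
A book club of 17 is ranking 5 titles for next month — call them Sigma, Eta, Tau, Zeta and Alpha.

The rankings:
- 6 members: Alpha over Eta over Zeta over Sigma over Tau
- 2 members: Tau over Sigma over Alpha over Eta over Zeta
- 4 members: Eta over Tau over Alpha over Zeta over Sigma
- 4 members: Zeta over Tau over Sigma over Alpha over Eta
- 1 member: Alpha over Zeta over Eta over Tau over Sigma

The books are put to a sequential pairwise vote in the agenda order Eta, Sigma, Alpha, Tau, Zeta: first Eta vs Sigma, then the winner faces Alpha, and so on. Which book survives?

Zeta

Round 1: Eta vs Sigma — 11–6, Eta advances.
Round 2: Eta vs Alpha — 4–13, Alpha advances.
Round 3: Alpha vs Tau — 7–10, Tau advances.
Round 4: Tau vs Zeta — 6–11, Zeta advances.
Zeta survives the agenda.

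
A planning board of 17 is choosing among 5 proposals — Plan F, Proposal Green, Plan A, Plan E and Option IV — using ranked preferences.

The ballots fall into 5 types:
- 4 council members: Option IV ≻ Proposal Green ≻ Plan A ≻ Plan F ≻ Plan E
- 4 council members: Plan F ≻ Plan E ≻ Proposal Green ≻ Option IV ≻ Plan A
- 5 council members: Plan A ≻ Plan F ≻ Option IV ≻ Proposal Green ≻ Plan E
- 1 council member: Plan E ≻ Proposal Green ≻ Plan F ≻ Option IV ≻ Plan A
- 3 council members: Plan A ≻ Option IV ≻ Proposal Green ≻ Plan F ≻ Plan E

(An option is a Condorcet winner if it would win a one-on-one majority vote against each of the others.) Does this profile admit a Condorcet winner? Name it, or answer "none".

none

Check each pair by majority over 17 ballots:
Plan F vs Proposal Green: 4+5 = 9 for Plan F, 8 for Proposal Green — Plan F by 9–8.
Plan F vs Plan A: Plan F preferred on 4+1 = 5 ballots; Plan A wins 12–5.
Plan F vs Plan E: Plan F preferred on 4+4+5+3 = 16 ballots; Plan F wins 16–1.
Plan F vs Option IV: Plan F is ranked higher on 4+5+1 = 10 ballots, Option IV on 7. Plan F wins 10–7.
Proposal Green vs Plan A: Proposal Green is ranked higher on 4+4+1 = 9 ballots, Plan A on 8. Proposal Green wins 9–8.
Proposal Green vs Plan E: Proposal Green is ranked higher on 4+5+3 = 12 ballots, Plan E on 5. Proposal Green wins 12–5.
Proposal Green vs Option IV: Proposal Green preferred on 4+1 = 5 ballots; Option IV wins 12–5.
Plan A vs Plan E: 12 to 5, Plan A.
Plan A vs Option IV: 5+3 = 8 for Plan A, 9 for Option IV — Option IV by 9–8.
Plan E vs Option IV: 5 to 12, Option IV.
Every option loses at least once (Plan F loses to Plan A; Proposal Green loses to Plan F; Plan A loses to Proposal Green; Plan E loses to Plan F; Option IV loses to Plan F). The majority relation contains the cycle Plan F → Proposal Green → Plan A → Plan F, so there is no Condorcet winner.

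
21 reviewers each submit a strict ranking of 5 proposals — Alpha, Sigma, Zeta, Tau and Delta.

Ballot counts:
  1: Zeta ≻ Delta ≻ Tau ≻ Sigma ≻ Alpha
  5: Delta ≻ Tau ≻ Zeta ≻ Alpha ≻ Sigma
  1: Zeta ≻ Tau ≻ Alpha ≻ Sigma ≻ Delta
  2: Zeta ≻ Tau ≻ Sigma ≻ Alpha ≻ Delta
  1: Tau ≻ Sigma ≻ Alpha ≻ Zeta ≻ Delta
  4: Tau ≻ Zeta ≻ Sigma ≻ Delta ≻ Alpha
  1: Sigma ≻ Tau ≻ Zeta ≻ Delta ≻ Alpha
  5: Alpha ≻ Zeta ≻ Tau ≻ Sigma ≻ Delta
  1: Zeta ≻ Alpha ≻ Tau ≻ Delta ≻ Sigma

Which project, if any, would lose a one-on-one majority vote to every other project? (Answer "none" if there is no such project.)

Pairwise majorities:
Alpha vs Sigma: 5+1+5+1 = 12 for Alpha, 9 for Sigma — Alpha by 12–9.
Alpha vs Zeta: Zeta wins 15–6.
Alpha vs Tau: 6 to 15, Tau.
Alpha vs Delta: 10 to 11, Delta.
Sigma vs Zeta: 2 to 19, Zeta.
Sigma–Tau: Tau 20–1.
Sigma vs Delta: Sigma is ranked higher on 1+2+1+4+1+5 = 14 ballots, Delta on 7. Sigma wins 14–7.
Zeta vs Tau: Tau wins 11–10.
Zeta vs Delta: Zeta wins 16–5.
Tau vs Delta: 15 to 6, Tau.
Every project wins at least one matchup (Alpha beats Sigma; Sigma beats Delta; Zeta beats Alpha; Tau beats Alpha; Delta beats Alpha), so there is no Condorcet loser.

none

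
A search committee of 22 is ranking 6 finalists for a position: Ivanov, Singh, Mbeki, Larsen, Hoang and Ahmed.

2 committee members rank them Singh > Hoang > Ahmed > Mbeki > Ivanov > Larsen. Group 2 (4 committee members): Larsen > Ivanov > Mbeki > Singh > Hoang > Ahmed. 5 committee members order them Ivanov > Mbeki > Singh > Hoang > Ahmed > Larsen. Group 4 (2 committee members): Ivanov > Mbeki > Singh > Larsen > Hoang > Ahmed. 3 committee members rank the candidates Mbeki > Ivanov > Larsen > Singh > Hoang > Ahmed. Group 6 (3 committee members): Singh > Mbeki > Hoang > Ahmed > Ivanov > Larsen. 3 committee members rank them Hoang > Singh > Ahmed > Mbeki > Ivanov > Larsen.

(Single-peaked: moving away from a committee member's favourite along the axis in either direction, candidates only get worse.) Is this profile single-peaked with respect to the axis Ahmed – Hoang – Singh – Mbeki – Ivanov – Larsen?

Axis positions: Ahmed=1, Hoang=2, Singh=3, Mbeki=4, Ivanov=5, Larsen=6.
Group 1 (peak Singh at position 3): ranking walks positions 3-2-1-4-5-6, expanding outward from the peak — single-peaked.
Group 2 (peak Larsen at position 6): ranking walks positions 6-5-4-3-2-1, expanding outward from the peak — single-peaked.
Group 3 (peak Ivanov at position 5): ranking walks positions 5-4-3-2-1-6, expanding outward from the peak — single-peaked.
Group 4 (peak Ivanov at position 5): ranking walks positions 5-4-3-6-2-1, expanding outward from the peak — single-peaked.
Group 5 (peak Mbeki at position 4): ranking walks positions 4-5-6-3-2-1, expanding outward from the peak — single-peaked.
Group 6 (peak Singh at position 3): ranking walks positions 3-4-2-1-5-6, expanding outward from the peak — single-peaked.
Group 7 (peak Hoang at position 2): ranking walks positions 2-3-1-4-5-6, expanding outward from the peak — single-peaked.
Every ranking is single-peaked on this axis.

yes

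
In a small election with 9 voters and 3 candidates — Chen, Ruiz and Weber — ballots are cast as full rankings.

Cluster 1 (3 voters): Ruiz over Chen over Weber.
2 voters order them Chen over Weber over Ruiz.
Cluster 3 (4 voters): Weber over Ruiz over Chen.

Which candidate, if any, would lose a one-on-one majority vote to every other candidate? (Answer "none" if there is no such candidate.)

none

Pairwise majorities:
Chen–Ruiz: Ruiz 7–2.
Chen vs Weber: 3+2 = 5 for Chen, 4 for Weber — Chen by 5–4.
Ruiz–Weber: Weber 6–3.
Every candidate wins at least one matchup (Chen beats Weber; Ruiz beats Chen; Weber beats Ruiz), so there is no Condorcet loser.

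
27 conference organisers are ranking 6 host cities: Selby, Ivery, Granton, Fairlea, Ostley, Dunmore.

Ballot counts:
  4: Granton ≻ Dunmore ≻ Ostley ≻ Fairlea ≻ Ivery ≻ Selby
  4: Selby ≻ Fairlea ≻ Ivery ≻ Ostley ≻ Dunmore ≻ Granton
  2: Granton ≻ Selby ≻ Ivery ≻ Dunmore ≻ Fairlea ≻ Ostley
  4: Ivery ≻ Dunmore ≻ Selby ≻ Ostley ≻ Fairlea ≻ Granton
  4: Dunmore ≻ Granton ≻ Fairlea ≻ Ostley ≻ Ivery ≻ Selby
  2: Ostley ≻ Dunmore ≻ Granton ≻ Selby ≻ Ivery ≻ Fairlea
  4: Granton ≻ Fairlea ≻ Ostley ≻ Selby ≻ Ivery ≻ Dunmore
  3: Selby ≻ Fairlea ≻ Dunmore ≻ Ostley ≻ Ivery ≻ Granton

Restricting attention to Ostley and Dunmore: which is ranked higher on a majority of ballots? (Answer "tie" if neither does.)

Dunmore

Ballots ranking Ostley above Dunmore: 4 + 2 + 4 = 10.
Ballots ranking Dunmore above Ostley: 27 − 10 = 17.
Dunmore wins the head-to-head 17–10.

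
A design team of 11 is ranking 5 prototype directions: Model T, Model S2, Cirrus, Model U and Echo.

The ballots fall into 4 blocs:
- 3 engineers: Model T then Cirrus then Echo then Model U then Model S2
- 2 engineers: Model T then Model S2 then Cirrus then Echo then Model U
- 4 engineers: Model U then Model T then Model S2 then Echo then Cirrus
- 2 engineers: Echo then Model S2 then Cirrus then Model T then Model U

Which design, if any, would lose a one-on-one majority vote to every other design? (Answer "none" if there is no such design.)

none

Head-to-head results (11 engineers):
Model T vs Model S2: Model T wins 9–2.
Model T vs Cirrus: 3+2+4 = 9 for Model T, 2 for Cirrus — Model T by 9–2.
Model T vs Model U: Model T preferred on 3+2+2 = 7 ballots; Model T wins 7–4.
Model T vs Echo: Model T preferred on 3+2+4 = 9 ballots; Model T wins 9–2.
Model S2 vs Cirrus: Model S2 wins 8–3.
Model S2 vs Model U: Model S2 preferred on 2+2 = 4 ballots; Model U wins 7–4.
Model S2 vs Echo: Model S2, 6–5.
Cirrus vs Model U: 3+2+2 = 7 for Cirrus, 4 for Model U — Cirrus by 7–4.
Cirrus vs Echo: Cirrus preferred on 3+2 = 5 ballots; Echo wins 6–5.
Model U vs Echo: 4 for Model U, 7 for Echo — Echo by 7–4.
Every design wins at least one matchup (Model T beats Model S2; Model S2 beats Cirrus; Cirrus beats Model U; Model U beats Model S2; Echo beats Cirrus), so there is no Condorcet loser.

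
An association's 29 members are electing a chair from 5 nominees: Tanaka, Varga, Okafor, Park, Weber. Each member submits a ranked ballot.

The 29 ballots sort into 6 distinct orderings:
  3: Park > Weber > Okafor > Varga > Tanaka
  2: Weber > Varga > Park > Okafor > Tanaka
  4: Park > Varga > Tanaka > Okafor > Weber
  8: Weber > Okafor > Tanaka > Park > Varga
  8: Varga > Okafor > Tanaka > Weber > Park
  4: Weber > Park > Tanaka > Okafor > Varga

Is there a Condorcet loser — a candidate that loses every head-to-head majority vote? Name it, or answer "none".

Head-to-head results (29 voters):
Tanaka vs Varga: Varga wins 17–12.
Tanaka vs Okafor: Okafor, 21–8.
Tanaka vs Park: Tanaka, 16–13.
Tanaka vs Weber: Weber wins 17–12.
Varga vs Okafor: Okafor wins 15–14.
Varga vs Park: Varga preferred on 2+8 = 10 ballots; Park wins 19–10.
Varga vs Weber: 4+8 = 12 for Varga, 17 for Weber — Weber by 17–12.
Okafor vs Park: Okafor wins 16–13.
Okafor–Weber: Weber 17–12.
Park vs Weber: Park is ranked higher on 3+4 = 7 ballots, Weber on 22. Weber wins 22–7.
No candidate is winless: Tanaka beats Park; Varga beats Tanaka; Okafor beats Tanaka; Park beats Varga; Weber beats Tanaka. There is no Condorcet loser.

none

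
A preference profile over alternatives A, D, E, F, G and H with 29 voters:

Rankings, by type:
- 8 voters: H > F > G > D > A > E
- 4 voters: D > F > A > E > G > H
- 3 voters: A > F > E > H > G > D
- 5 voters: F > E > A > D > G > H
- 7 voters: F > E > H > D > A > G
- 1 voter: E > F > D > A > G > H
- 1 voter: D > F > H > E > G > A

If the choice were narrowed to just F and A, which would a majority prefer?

F

Ballots ranking F above A: 8 + 4 + 5 + 7 + 1 + 1 = 26.
Ballots ranking A above F: 29 − 26 = 3.
F wins the head-to-head 26–3.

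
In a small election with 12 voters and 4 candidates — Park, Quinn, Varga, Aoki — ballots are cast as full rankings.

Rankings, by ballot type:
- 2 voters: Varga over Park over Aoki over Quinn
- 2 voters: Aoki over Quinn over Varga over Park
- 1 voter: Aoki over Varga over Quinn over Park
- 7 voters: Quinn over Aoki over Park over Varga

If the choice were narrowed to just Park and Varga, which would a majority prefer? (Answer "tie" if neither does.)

Park

Ballots ranking Park above Varga: 7.
Ballots ranking Varga above Park: 12 − 7 = 5.
Park wins the head-to-head 7–5.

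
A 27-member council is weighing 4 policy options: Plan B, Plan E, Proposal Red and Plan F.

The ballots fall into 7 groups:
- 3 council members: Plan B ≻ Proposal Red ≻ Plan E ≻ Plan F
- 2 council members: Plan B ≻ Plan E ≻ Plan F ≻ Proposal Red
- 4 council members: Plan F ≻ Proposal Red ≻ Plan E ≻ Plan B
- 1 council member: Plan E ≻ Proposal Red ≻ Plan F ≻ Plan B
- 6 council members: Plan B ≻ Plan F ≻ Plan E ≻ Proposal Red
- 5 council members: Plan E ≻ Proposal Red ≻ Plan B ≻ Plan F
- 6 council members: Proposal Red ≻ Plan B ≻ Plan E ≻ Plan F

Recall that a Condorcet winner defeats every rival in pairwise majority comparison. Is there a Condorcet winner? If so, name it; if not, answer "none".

none

Pairwise majorities:
Plan B vs Plan E: Plan B preferred on 3+2+6+6 = 17 ballots; Plan B wins 17–10.
Plan B vs Proposal Red: 11 to 16, Proposal Red.
Plan B vs Plan F: Plan B preferred on 3+2+6+5+6 = 22 ballots; Plan B wins 22–5.
Plan E vs Proposal Red: 14 to 13, Plan E.
Plan E vs Plan F: 17 to 10, Plan E.
Proposal Red vs Plan F: Proposal Red is ranked higher on 3+1+5+6 = 15 ballots, Plan F on 12. Proposal Red wins 15–12.
Each option drops at least one matchup (Plan B loses to Proposal Red; Plan E loses to Plan B; Proposal Red loses to Plan E; Plan F loses to Plan B); the cycle Plan B > Plan E > Proposal Red > Plan B rules out a Condorcet winner.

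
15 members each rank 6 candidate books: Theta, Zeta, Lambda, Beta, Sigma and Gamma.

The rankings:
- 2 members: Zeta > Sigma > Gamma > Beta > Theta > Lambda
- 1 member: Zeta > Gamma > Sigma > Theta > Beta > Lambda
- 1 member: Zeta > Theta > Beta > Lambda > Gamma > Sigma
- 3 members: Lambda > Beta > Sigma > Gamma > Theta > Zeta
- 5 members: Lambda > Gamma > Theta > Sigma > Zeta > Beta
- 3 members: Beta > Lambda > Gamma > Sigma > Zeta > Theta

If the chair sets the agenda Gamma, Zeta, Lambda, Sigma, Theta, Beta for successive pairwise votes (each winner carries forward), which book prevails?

Lambda

Round 1: Gamma vs Zeta — 11–4, Gamma advances.
Round 2: Gamma vs Lambda — 3–12, Lambda advances.
Round 3: Lambda vs Sigma — 12–3, Lambda advances.
Round 4: Lambda vs Theta — 11–4, Lambda advances.
Round 5: Lambda vs Beta — 8–7, Lambda advances.
Lambda survives the agenda.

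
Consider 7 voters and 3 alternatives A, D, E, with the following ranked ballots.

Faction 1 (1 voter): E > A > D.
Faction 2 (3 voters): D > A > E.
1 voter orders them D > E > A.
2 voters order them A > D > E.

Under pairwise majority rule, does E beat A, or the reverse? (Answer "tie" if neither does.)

Ballots ranking E above A: 1 + 1 = 2.
Ballots ranking A above E: 7 − 2 = 5.
A wins the head-to-head 5–2.

A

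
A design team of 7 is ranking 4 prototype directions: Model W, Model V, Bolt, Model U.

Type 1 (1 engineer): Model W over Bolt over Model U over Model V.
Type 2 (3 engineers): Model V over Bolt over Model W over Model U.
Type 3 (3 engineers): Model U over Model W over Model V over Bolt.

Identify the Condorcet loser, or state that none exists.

Pairwise majorities:
Model W–Model V: Model W 4–3.
Model W–Bolt: Model W 4–3.
Model W–Model U: Model W 4–3.
Model V–Bolt: Model V 6–1.
Model V–Model U: Model U 4–3.
Bolt vs Model U: Bolt wins 4–3.
Each design has at least one pairwise win (Model W beats Model V; Model V beats Bolt; Bolt beats Model U; Model U beats Model V) — no Condorcet loser.

none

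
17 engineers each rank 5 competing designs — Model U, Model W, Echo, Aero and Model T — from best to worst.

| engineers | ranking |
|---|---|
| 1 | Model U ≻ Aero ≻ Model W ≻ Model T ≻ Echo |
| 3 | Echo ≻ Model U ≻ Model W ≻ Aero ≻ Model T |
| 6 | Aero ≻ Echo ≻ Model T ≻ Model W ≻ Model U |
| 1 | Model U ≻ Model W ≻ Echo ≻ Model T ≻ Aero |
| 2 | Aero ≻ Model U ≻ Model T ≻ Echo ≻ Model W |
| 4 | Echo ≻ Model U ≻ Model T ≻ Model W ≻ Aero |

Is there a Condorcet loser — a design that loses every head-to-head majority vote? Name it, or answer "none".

Model W

Pairwise majorities:
Model U vs Model W: Model U, 11–6.
Model U vs Echo: Echo wins 13–4.
Model U vs Aero: Model U preferred on 1+3+1+4 = 9 ballots; Model U wins 9–8.
Model U vs Model T: 1+3+1+2+4 = 11 for Model U, 6 for Model T — Model U by 11–6.
Model W vs Echo: Echo, 15–2.
Model W–Aero: Aero 9–8.
Model W vs Model T: Model W preferred on 1+3+1 = 5 ballots; Model T wins 12–5.
Echo vs Aero: Aero wins 9–8.
Echo vs Model T: Echo wins 14–3.
Aero–Model T: Aero 12–5.
Only Model W has no wins; Model W is the Condorcet loser.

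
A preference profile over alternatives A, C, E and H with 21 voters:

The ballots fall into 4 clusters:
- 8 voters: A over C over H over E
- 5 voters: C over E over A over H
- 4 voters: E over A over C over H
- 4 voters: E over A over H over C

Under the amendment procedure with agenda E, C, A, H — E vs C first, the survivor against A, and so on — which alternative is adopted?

Round 1: E vs C — 8–13, C advances.
Round 2: C vs A — 5–16, A advances.
Round 3: A vs H — 21–0, A advances.
The agenda winner is A.

A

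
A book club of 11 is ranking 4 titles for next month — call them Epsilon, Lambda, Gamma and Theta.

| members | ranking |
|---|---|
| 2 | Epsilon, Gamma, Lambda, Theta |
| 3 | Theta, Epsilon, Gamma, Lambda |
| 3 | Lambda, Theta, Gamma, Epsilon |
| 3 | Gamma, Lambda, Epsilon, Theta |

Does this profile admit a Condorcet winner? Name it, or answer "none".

none

Pairwise majorities:
Epsilon vs Lambda: Lambda, 6–5.
Epsilon–Gamma: Gamma 6–5.
Epsilon vs Theta: Theta, 6–5.
Lambda–Gamma: Gamma 8–3.
Lambda vs Theta: Lambda, 8–3.
Gamma vs Theta: Theta wins 6–5.
Every book loses at least once (Epsilon loses to Lambda; Lambda loses to Gamma; Gamma loses to Theta; Theta loses to Lambda). The majority relation contains the cycle Lambda > Theta > Gamma > Lambda, so there is no Condorcet winner.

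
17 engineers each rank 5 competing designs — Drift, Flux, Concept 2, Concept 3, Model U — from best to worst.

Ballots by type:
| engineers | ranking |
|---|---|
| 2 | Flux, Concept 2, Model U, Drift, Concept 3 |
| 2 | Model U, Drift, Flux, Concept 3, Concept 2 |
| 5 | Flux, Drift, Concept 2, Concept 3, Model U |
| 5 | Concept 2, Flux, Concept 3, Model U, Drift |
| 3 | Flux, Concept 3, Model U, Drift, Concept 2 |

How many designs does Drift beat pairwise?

Drift against each rival (17 engineers):
Drift vs Flux: 2 for Drift, 15 for Flux — Flux by 15–2.
Drift vs Concept 2: Drift preferred on 2+5+3 = 10 ballots; Drift wins 10–7.
Drift vs Concept 3: 2+2+5 = 9 for Drift, 8 for Concept 3 — Drift by 9–8.
Drift vs Model U: Model U, 12–5.
Drift beats Concept 2, Concept 3; loses to Flux, Model U — 2 pairwise wins.

2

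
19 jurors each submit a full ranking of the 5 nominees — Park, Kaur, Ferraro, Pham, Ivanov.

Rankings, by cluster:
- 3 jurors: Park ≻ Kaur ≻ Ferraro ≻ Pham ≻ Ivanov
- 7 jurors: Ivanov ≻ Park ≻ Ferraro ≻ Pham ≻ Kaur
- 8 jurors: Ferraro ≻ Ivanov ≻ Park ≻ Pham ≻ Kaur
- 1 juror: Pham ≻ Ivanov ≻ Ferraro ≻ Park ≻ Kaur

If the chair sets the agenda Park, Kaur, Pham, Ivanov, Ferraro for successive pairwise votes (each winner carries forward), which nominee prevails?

Ferraro

Round 1: Park vs Kaur — 19–0, Park advances.
Round 2: Park vs Pham — 18–1, Park advances.
Round 3: Park vs Ivanov — 3–16, Ivanov advances.
Round 4: Ivanov vs Ferraro — 8–11, Ferraro advances.
The agenda winner is Ferraro.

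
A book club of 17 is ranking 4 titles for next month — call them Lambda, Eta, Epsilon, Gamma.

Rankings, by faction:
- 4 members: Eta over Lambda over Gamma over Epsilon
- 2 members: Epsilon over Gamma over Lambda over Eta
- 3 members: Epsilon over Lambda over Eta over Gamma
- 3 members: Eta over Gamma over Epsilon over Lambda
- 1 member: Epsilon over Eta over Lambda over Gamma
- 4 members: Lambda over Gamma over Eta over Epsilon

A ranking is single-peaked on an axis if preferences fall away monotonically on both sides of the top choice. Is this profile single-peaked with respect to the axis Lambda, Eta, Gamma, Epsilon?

Axis positions: Lambda=1, Eta=2, Gamma=3, Epsilon=4.
Faction 1 (peak Eta at position 2): ranking walks positions 2-1-3-4, expanding outward from the peak — single-peaked.
Faction 2: ranking walks positions 4-3-1-2; Lambda is ranked above Eta even though Eta lies between Lambda and the peak Epsilon on the axis — preferences dip and rise again. Not single-peaked.
Faction 3: ranking walks positions 4-1-2-3; Lambda is ranked above Gamma even though Gamma lies between Lambda and the peak Epsilon on the axis — preferences dip and rise again. Not single-peaked.
Faction 4 (peak Eta at position 2): ranking walks positions 2-3-4-1, expanding outward from the peak — single-peaked.
Faction 5: ranking walks positions 4-2-1-3; Eta is ranked above Gamma even though Gamma lies between Eta and the peak Epsilon on the axis — preferences dip and rise again. Not single-peaked.
Faction 6: ranking walks positions 1-3-2-4; Gamma is ranked above Eta even though Eta lies between Gamma and the peak Lambda on the axis — preferences dip and rise again. Not single-peaked.
Faction 2 violates single-peakedness, so the profile is not single-peaked on this axis.

no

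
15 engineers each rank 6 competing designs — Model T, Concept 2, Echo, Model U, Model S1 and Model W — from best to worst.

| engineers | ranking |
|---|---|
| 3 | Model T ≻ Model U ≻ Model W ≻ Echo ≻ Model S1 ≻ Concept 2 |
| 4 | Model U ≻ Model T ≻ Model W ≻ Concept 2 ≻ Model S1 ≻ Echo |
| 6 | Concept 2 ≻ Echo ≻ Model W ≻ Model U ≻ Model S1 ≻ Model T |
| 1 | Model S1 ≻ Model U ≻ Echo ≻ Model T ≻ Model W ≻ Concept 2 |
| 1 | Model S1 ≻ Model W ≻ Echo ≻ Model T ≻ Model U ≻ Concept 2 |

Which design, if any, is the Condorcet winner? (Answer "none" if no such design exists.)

Check each pair by majority over 15 ballots:
Model T vs Concept 2: 3+4+1+1 = 9 for Model T, 6 for Concept 2 — Model T by 9–6.
Model T vs Echo: Model T is ranked higher on 3+4 = 7 ballots, Echo on 8. Echo wins 8–7.
Model T vs Model U: Model T preferred on 3+1 = 4 ballots; Model U wins 11–4.
Model T vs Model S1: Model T preferred on 3+4 = 7 ballots; Model S1 wins 8–7.
Model T vs Model W: Model T preferred on 3+4+1 = 8 ballots; Model T wins 8–7.
Concept 2 vs Echo: 10 to 5, Concept 2.
Concept 2 vs Model U: Concept 2 preferred on 6 ballots; Model U wins 9–6.
Concept 2 vs Model S1: Concept 2 preferred on 4+6 = 10 ballots; Concept 2 wins 10–5.
Concept 2 vs Model W: Concept 2 preferred on 6 ballots; Model W wins 9–6.
Echo vs Model U: 7 to 8, Model U.
Echo vs Model S1: Echo is ranked higher on 3+6 = 9 ballots, Model S1 on 6. Echo wins 9–6.
Echo vs Model W: 6+1 = 7 for Echo, 8 for Model W — Model W by 8–7.
Model U vs Model S1: Model U preferred on 3+4+6 = 13 ballots; Model U wins 13–2.
Model U vs Model W: 3+4+1 = 8 for Model U, 7 for Model W — Model U by 8–7.
Model S1 vs Model W: 2 to 13, Model W.
Model U wins every pairwise contest, so Model U is the Condorcet winner.

Model U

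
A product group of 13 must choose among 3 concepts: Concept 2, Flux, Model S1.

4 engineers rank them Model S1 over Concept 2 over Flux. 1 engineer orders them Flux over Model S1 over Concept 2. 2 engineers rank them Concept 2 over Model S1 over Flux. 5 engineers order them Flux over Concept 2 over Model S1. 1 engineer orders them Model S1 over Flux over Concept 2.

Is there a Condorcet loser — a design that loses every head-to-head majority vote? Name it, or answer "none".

none

Pairwise majorities:
Concept 2 vs Flux: Flux wins 7–6.
Concept 2 vs Model S1: Concept 2, 7–6.
Flux vs Model S1: 6 to 7, Model S1.
Each design has at least one pairwise win (Concept 2 beats Model S1; Flux beats Concept 2; Model S1 beats Flux) — no Condorcet loser.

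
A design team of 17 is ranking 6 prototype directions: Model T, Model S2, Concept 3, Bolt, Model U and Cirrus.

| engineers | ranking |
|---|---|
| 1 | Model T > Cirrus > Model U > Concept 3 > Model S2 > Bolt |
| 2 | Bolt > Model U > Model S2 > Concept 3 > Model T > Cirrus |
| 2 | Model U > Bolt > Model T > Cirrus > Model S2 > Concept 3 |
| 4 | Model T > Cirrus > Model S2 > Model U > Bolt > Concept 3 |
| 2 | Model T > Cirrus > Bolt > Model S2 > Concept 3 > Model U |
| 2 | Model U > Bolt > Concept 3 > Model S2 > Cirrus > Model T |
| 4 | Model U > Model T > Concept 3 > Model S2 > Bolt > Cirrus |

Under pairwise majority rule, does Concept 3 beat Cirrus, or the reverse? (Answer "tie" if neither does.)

Cirrus

Ballots ranking Concept 3 above Cirrus: 2 + 2 + 4 = 8.
Ballots ranking Cirrus above Concept 3: 17 − 8 = 9.
Cirrus wins the head-to-head 9–8.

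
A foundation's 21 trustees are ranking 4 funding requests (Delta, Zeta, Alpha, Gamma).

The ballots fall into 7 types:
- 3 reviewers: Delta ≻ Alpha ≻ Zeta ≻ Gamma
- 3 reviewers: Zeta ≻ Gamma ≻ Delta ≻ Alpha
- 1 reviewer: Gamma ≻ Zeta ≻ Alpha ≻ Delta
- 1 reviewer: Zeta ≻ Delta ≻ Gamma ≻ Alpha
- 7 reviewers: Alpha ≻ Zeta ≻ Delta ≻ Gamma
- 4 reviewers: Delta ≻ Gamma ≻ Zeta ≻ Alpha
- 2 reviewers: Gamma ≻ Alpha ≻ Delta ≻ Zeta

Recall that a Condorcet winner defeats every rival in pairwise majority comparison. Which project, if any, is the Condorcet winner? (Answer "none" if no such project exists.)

none

Pairwise majorities:
Delta vs Zeta: Delta preferred on 3+4+2 = 9 ballots; Zeta wins 12–9.
Delta–Alpha: Delta 11–10.
Delta vs Gamma: Delta wins 15–6.
Zeta vs Alpha: 3+1+1+4 = 9 for Zeta, 12 for Alpha — Alpha by 12–9.
Zeta vs Gamma: Zeta wins 14–7.
Alpha vs Gamma: 3+7 = 10 for Alpha, 11 for Gamma — Gamma by 11–10.
Each project drops at least one matchup (Delta loses to Zeta; Zeta loses to Alpha; Alpha loses to Delta; Gamma loses to Delta); the cycle Delta beats Alpha beats Zeta beats Delta rules out a Condorcet winner.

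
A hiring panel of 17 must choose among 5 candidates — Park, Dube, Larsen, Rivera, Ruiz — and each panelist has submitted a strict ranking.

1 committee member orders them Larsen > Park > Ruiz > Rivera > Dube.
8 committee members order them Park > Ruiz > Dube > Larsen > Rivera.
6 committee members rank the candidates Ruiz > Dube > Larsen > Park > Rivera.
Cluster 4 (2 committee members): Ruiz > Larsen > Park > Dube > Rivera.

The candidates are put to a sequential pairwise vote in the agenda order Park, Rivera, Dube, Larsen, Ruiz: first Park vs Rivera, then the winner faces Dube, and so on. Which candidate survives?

Round 1: Park vs Rivera — 17–0, Park advances.
Round 2: Park vs Dube — 11–6, Park advances.
Round 3: Park vs Larsen — 8–9, Larsen advances.
Round 4: Larsen vs Ruiz — 1–16, Ruiz advances.
Ruiz survives the agenda.

Ruiz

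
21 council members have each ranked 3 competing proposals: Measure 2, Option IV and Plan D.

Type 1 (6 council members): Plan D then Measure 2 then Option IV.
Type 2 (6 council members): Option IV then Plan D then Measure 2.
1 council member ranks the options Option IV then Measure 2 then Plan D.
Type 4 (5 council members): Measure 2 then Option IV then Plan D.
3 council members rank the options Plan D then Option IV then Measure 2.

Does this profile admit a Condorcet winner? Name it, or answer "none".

Check each pair by majority over 21 ballots:
Measure 2 vs Option IV: 11 to 10, Measure 2.
Measure 2 vs Plan D: Measure 2 preferred on 1+5 = 6 ballots; Plan D wins 15–6.
Option IV vs Plan D: Option IV preferred on 6+1+5 = 12 ballots; Option IV wins 12–9.
No option is unbeaten: Measure 2 loses to Plan D; Option IV loses to Measure 2; Plan D loses to Option IV. In particular Measure 2 beats Option IV beats Plan D beats Measure 2 is a majority cycle — no Condorcet winner exists.

none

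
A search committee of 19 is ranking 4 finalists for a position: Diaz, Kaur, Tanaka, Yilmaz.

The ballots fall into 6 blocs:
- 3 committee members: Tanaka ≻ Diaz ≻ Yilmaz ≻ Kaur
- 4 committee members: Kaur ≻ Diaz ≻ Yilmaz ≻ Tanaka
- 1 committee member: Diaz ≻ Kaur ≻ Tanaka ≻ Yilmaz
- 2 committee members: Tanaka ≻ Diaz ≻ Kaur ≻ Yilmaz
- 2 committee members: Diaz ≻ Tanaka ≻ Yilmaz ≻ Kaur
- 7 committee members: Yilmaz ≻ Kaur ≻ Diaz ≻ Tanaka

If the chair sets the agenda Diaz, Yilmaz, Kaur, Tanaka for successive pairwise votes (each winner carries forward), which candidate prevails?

Kaur

Round 1: Diaz vs Yilmaz — 12–7, Diaz advances.
Round 2: Diaz vs Kaur — 8–11, Kaur advances.
Round 3: Kaur vs Tanaka — 12–7, Kaur advances.
The agenda winner is Kaur.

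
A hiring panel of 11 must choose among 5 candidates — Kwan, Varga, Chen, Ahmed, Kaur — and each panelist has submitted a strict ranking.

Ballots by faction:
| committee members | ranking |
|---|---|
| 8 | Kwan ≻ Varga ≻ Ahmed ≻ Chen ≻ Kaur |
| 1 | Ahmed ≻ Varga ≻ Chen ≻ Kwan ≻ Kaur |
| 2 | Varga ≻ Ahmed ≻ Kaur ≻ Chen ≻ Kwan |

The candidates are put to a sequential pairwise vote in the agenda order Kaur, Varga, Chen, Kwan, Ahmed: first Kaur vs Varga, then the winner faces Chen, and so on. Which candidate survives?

Kwan

Round 1: Kaur vs Varga — 0–11, Varga advances.
Round 2: Varga vs Chen — 11–0, Varga advances.
Round 3: Varga vs Kwan — 3–8, Kwan advances.
Round 4: Kwan vs Ahmed — 8–3, Kwan advances.
The agenda winner is Kwan.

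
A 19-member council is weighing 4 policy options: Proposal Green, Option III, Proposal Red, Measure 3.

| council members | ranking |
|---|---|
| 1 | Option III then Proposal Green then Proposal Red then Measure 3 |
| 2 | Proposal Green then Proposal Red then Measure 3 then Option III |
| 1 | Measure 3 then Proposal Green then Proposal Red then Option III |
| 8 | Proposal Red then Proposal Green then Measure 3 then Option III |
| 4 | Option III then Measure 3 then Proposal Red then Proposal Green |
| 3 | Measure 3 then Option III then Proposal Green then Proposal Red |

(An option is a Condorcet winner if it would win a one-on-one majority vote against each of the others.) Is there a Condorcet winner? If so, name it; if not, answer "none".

Proposal Red

Pairwise majorities:
Proposal Green vs Option III: Proposal Green is ranked higher on 2+1+8 = 11 ballots, Option III on 8. Proposal Green wins 11–8.
Proposal Green vs Proposal Red: Proposal Green preferred on 1+2+1+3 = 7 ballots; Proposal Red wins 12–7.
Proposal Green vs Measure 3: Proposal Green is ranked higher on 1+2+8 = 11 ballots, Measure 3 on 8. Proposal Green wins 11–8.
Option III vs Proposal Red: 8 to 11, Proposal Red.
Option III vs Measure 3: 1+4 = 5 for Option III, 14 for Measure 3 — Measure 3 by 14–5.
Proposal Red vs Measure 3: 1+2+8 = 11 for Proposal Red, 8 for Measure 3 — Proposal Red by 11–8.
Proposal Red beats each of Proposal Green, Option III, Measure 3 — Proposal Red is the Condorcet winner.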